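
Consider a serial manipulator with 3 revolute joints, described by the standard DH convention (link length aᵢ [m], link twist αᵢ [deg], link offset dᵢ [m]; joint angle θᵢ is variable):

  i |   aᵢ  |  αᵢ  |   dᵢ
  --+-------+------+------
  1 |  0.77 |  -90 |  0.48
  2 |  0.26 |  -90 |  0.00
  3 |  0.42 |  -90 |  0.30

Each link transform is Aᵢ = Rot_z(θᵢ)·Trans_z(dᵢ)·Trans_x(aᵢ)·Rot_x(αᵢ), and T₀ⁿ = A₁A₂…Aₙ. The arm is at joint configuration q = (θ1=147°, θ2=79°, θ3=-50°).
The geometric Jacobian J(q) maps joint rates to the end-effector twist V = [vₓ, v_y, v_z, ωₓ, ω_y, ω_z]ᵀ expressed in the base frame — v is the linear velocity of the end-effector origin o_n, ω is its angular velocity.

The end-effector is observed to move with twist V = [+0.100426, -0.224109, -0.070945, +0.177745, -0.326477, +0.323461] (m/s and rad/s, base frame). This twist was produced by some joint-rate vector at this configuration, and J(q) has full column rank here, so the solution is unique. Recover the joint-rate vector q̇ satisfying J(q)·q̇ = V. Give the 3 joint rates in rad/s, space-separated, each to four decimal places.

0.3870 0.1770 0.3330

o_n = [-0.6588, 0.0442, -0.0975]
J₁: ẑ×o_n = [-0.0442, -0.6588, 0.0000], ω = ẑ
J2: z=[-0.5446, -0.8387, 0.0000] o=[-0.6458, 0.4194, 0.4800] → [0.4843, -0.3145, 0.1934, -0.5446, -0.8387, 0.0000]
J3: z=[0.8233, -0.5346, -0.1908] o=[-0.6874, 0.4464, 0.2248] → [0.0956, 0.2599, -0.3158, 0.8233, -0.5346, -0.1908]
q̇ = J⁺·V = [0.3870, 0.1770, 0.3330]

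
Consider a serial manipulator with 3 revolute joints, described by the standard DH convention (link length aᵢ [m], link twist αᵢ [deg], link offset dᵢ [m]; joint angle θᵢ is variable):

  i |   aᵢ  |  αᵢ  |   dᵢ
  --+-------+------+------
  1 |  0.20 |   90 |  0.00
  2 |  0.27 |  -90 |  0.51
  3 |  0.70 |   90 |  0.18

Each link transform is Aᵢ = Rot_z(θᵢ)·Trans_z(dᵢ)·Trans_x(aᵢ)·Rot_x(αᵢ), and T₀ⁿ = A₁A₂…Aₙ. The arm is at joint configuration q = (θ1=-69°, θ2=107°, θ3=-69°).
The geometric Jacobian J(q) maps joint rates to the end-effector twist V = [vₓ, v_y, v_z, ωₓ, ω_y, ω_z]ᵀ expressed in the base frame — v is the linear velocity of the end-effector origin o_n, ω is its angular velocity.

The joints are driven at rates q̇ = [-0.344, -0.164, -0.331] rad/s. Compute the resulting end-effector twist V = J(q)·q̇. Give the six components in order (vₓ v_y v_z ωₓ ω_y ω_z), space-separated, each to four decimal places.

o_n = [-1.1308, -0.3008, 0.4455]
J₁: ẑ×o_n = [0.3008, -1.1308, 0.0000], ω = ẑ
J2: z=[-0.9336, -0.3584, 0.0000] o=[0.0717, -0.1867, 0.0000] → [-0.1596, 0.4159, -0.3244, -0.9336, -0.3584, 0.0000]
J3: z=[-0.3427, 0.8928, -0.2924] o=[-0.4327, -0.2958, 0.2582] → [0.1657, 0.2683, 0.6250, -0.3427, 0.8928, -0.2924]
V = J·q̇ = [-0.1322, 0.2320, -0.1537, 0.2665, -0.2367, -0.2472]

-0.1322 0.2320 -0.1537 0.2665 -0.2367 -0.2472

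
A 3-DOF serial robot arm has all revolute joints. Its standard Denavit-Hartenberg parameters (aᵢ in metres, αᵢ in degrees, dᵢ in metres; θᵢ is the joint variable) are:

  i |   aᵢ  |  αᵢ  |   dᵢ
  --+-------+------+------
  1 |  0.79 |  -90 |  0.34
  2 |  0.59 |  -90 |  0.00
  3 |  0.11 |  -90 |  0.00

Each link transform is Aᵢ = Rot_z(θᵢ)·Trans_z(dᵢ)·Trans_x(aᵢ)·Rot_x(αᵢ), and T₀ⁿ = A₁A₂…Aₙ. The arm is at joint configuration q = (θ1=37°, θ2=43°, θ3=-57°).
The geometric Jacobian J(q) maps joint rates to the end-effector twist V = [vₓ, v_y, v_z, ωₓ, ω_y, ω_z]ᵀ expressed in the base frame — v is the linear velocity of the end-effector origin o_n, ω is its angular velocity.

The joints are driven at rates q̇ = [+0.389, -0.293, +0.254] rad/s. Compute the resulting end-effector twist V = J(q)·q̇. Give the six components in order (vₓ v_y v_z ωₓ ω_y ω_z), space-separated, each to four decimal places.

-0.1983 0.4478 0.1233 0.0380 -0.3383 0.2032

o_n = [0.9550, 0.8352, -0.1032]
J₁: ẑ×o_n = [-0.8352, 0.9550, 0.0000], ω = ẑ
J2: z=[-0.6018, 0.7986, 0.0000] o=[0.6309, 0.4754, 0.3400] → [-0.3540, -0.2667, -0.4753, -0.6018, 0.7986, 0.0000]
J3: z=[-0.5447, -0.4104, -0.7314] o=[0.9755, 0.7351, -0.0624] → [0.0899, -0.0072, -0.0629, -0.5447, -0.4104, -0.7314]
V = J·q̇ = [-0.1983, 0.4478, 0.1233, 0.0380, -0.3383, 0.2032]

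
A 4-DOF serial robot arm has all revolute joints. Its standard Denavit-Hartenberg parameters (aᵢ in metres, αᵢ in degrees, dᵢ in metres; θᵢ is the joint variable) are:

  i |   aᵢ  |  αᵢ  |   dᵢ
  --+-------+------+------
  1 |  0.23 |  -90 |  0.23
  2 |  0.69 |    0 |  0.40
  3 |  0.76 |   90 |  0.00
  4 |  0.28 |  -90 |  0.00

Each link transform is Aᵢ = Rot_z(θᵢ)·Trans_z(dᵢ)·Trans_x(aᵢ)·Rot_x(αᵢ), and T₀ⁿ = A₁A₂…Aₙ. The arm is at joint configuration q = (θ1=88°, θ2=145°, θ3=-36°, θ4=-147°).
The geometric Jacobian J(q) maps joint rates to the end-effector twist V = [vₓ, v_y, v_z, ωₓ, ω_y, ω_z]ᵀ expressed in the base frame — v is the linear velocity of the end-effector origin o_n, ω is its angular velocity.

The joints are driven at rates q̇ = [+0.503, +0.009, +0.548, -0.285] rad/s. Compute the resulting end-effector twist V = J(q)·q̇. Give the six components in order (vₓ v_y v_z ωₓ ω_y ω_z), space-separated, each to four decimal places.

0.1739 -0.3968 0.1414 -0.5661 -0.2499 0.5958

o_n = [-0.2650, -0.4972, -0.6623]
J₁: ẑ×o_n = [0.4972, -0.2650, 0.0000], ω = ẑ
J2: z=[-0.9994, 0.0349, 0.0000] o=[0.0080, 0.2299, 0.2300] → [-0.0311, -0.8918, 0.7362, -0.9994, 0.0349, 0.0000]
J3: z=[-0.9994, 0.0349, 0.0000] o=[-0.4115, -0.3211, -0.1658] → [-0.0173, -0.4963, 0.1710, -0.9994, 0.0349, 0.0000]
J4: z=[0.0330, 0.9449, -0.3256] o=[-0.4201, -0.5683, -0.8844] → [0.2330, -0.0578, -0.1442, 0.0330, 0.9449, -0.3256]
V = J·q̇ = [0.1739, -0.3968, 0.1414, -0.5661, -0.2499, 0.5958]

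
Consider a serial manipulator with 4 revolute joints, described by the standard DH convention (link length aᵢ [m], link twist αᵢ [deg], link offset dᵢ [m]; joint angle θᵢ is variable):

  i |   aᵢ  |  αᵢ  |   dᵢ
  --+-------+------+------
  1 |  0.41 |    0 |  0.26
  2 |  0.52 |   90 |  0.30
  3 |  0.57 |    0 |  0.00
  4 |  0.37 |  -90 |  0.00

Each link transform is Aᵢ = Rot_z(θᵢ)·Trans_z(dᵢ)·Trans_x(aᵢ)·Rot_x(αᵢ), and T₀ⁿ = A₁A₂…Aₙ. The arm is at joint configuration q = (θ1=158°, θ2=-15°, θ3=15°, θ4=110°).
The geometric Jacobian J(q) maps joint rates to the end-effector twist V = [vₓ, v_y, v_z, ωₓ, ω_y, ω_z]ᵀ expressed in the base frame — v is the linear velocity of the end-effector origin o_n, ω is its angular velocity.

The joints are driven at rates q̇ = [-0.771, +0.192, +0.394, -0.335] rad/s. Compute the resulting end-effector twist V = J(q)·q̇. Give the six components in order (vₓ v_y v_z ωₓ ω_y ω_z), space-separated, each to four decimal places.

o_n = [-1.0657, 0.6702, 1.0106]
J₁: ẑ×o_n = [-0.6702, -1.0657, 0.0000], ω = ẑ
J2: z=[0.0000, 0.0000, 1.0000] o=[-0.3801, 0.1536, 0.2600] → [-0.5166, -0.6855, 0.0000, 0.0000, 0.0000, 1.0000]
J3: z=[0.6018, 0.7986, 0.0000] o=[-0.7954, 0.4665, 0.5600] → [0.3599, -0.2712, 0.3384, 0.6018, 0.7986, 0.0000]
J4: z=[0.6018, 0.7986, 0.0000] o=[-1.2351, 0.7979, 0.7075] → [0.2421, -0.1824, -0.2122, 0.6018, 0.7986, 0.0000]
V = J·q̇ = [0.4782, 0.6443, 0.2044, 0.0355, 0.0471, -0.5790]

0.4782 0.6443 0.2044 0.0355 0.0471 -0.5790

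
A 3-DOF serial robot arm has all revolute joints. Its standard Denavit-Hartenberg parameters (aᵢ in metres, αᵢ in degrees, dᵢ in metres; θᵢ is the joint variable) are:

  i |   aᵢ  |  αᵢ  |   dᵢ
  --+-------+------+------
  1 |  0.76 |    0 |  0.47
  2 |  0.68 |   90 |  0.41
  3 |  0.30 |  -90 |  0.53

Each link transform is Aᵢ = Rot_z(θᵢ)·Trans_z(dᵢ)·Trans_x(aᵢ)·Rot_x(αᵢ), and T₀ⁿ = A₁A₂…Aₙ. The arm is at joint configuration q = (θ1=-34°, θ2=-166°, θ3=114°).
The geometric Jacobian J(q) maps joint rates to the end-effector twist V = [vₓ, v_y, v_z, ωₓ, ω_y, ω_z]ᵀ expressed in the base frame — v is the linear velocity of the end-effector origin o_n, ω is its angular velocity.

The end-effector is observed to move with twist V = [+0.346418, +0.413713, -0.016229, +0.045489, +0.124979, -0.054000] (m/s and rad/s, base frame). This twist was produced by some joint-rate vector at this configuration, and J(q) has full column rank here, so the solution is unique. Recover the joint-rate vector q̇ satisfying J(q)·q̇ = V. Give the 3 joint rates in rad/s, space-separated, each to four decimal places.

0.6470 -0.7010 0.1330

o_n = [0.2870, 0.2639, 1.1541]
J₁: ẑ×o_n = [-0.2639, 0.2870, 0.0000], ω = ẑ
J2: z=[0.0000, 0.0000, 1.0000] o=[0.6301, -0.4250, 0.4700] → [-0.6889, -0.3431, 0.0000, 0.0000, 0.0000, 1.0000]
J3: z=[0.3420, 0.9397, 0.0000] o=[-0.0089, -0.1924, 0.8800] → [0.2575, -0.0937, -0.1220, 0.3420, 0.9397, 0.0000]
q̇ = J⁺·V = [0.6470, -0.7010, 0.1330]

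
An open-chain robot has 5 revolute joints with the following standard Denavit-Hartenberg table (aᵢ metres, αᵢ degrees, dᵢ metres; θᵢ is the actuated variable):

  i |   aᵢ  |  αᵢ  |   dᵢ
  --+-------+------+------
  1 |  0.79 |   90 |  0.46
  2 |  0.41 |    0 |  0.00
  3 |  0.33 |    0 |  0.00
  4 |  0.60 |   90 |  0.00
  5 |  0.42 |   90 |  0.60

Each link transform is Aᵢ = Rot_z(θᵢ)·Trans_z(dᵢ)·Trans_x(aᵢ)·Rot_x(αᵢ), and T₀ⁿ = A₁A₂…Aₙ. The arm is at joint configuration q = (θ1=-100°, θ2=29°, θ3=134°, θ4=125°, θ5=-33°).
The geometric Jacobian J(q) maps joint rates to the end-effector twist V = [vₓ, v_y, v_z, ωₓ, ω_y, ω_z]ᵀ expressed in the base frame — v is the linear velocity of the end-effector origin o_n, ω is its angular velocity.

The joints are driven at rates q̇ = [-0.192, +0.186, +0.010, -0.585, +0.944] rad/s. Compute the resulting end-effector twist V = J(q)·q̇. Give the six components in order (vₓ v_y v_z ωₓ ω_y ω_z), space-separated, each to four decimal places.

-0.3685 0.4403 -0.0930 0.5390 0.8166 -0.4837

o_n = [0.1286, -0.5879, -0.3358]
J₁: ẑ×o_n = [0.5879, 0.1286, -0.0000], ω = ẑ
J2: z=[-0.9848, 0.1736, 0.0000] o=[-0.1372, -0.7780, 0.4600] → [-0.1382, -0.7837, -0.2334, -0.9848, 0.1736, 0.0000]
J3: z=[-0.9848, 0.1736, 0.0000] o=[-0.1995, -1.1311, 0.6588] → [-0.1727, -0.9795, -0.5920, -0.9848, 0.1736, 0.0000]
J4: z=[-0.9848, 0.1736, 0.0000] o=[-0.1447, -0.8204, 0.7553] → [-0.1895, -1.0745, -0.2764, -0.9848, 0.1736, 0.0000]
J5: z=[0.1651, 0.9366, -0.3090] o=[-0.1768, -1.0030, 0.1846] → [-0.3592, -0.0084, -0.2176, 0.1651, 0.9366, -0.3090]
V = J·q̇ = [-0.3685, 0.4403, -0.0930, 0.5390, 0.8166, -0.4837]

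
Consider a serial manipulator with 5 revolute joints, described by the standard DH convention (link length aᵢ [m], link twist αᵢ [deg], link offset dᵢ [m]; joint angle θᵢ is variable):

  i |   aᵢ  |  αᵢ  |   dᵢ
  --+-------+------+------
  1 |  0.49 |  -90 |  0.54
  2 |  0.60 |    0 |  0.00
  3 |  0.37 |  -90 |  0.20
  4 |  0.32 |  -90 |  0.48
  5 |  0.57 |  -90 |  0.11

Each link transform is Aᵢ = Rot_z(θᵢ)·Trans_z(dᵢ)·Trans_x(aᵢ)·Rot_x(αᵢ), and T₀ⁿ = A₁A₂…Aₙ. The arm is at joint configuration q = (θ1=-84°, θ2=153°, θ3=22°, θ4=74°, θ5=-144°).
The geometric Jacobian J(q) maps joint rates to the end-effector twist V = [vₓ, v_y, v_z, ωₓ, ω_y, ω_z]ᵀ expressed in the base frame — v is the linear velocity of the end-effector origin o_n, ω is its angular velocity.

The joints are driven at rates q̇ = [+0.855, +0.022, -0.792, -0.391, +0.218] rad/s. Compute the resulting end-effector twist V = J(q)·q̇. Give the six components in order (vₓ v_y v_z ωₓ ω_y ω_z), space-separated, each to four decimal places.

-0.5057 0.8165 -0.1138 -0.8002 -0.3283 0.4838

o_n = [0.2681, 0.3702, 1.0599]
J₁: ẑ×o_n = [-0.3702, 0.2681, 0.0000], ω = ẑ
J2: z=[0.9945, 0.1045, 0.0000] o=[0.0512, -0.4873, 0.5400] → [0.0543, -0.5171, 0.8301, 0.9945, 0.1045, 0.0000]
J3: z=[0.9945, 0.1045, 0.0000] o=[-0.0047, 0.0444, 0.2676] → [0.0828, -0.7880, 0.2955, 0.9945, 0.1045, 0.0000]
J4: z=[-0.0091, 0.0867, 0.9962] o=[0.1557, 0.4318, 0.2354] → [0.1329, 0.1195, -0.0092, -0.0091, 0.0867, 0.9962]
J5: z=[-0.1740, -0.9812, 0.0838] o=[-0.1638, 0.5287, 0.7058] → [-0.3341, 0.0978, 0.4513, -0.1740, -0.9812, 0.0838]
V = J·q̇ = [-0.5057, 0.8165, -0.1138, -0.8002, -0.3283, 0.4838]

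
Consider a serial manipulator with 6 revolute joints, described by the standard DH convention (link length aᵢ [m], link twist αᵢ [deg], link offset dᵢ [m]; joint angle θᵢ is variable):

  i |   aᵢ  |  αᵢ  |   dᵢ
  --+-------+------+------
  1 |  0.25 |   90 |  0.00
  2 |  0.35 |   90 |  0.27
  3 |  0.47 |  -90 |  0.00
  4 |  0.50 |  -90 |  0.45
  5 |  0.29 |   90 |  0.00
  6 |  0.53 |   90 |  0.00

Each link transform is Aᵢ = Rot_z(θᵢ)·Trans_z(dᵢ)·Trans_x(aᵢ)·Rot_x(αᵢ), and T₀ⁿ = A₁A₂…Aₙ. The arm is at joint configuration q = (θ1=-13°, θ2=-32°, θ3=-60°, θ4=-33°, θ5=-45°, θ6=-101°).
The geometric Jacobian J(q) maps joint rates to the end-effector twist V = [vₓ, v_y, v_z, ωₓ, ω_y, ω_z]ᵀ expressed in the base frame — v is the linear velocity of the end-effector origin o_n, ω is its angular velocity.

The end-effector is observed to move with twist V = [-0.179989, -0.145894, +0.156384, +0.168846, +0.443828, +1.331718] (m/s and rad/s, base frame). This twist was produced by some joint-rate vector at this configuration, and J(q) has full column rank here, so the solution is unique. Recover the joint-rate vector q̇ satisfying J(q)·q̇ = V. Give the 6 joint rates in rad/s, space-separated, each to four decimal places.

0.1540 0.3360 -0.2310 -0.9860 0.8980 0.1270

o_n = [0.8571, -0.1363, -1.3062]
J₁: ẑ×o_n = [0.1363, 0.8571, -0.0000], ω = ẑ
J2: z=[-0.2250, -0.9744, 0.0000] o=[0.2436, -0.0562, 0.0000] → [1.2727, -0.2938, 0.6158, -0.2250, -0.9744, 0.0000]
J3: z=[-0.5163, 0.1192, -0.8480] o=[0.4721, -0.3861, -0.1855] → [0.0783, -0.9052, -0.1749, -0.5163, 0.1192, -0.8480]
J4: z=[0.6031, -0.6524, -0.4589] o=[0.7578, -0.0343, -0.3100] → [0.6031, 0.5553, 0.0033, 0.6031, -0.6524, -0.4589]
J5: z=[0.7642, 0.3077, 0.5669] o=[1.1436, 0.0184, -0.8586] → [-0.0500, 0.1796, -0.0301, 0.7642, 0.3077, 0.5669]
J6: z=[0.2648, -0.9511, 0.1592] o=[1.3141, 0.0267, -1.0930] → [0.2287, -0.0163, -0.4778, 0.2648, -0.9511, 0.1592]
q̇ = J⁺·V = [0.1540, 0.3360, -0.2310, -0.9860, 0.8980, 0.1270]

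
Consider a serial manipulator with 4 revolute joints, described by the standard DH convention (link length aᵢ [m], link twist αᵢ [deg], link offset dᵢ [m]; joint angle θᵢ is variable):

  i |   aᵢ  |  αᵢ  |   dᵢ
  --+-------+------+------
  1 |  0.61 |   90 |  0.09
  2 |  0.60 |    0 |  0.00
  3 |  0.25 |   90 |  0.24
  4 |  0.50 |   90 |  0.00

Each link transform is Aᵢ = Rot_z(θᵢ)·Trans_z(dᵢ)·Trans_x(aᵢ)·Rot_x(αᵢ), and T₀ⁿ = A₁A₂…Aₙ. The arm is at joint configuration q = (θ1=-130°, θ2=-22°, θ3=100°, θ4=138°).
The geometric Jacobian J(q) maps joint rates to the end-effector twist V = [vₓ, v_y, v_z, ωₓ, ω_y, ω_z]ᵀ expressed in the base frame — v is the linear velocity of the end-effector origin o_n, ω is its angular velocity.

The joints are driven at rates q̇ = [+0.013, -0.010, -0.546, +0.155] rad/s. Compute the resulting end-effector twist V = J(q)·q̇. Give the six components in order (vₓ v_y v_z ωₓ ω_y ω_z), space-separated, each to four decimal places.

0.1016 0.0084 -0.0422 0.3285 -0.4735 -0.0192

o_n = [-1.1736, -0.5048, -0.2537]
J₁: ẑ×o_n = [0.5048, -1.1736, 0.0000], ω = ẑ
J2: z=[-0.7660, 0.6428, 0.0000] o=[-0.3921, -0.4673, 0.0900] → [-0.2209, -0.2633, 0.5310, -0.7660, 0.6428, 0.0000]
J3: z=[-0.7660, 0.6428, 0.0000] o=[-0.7497, -0.8934, -0.1348] → [-0.0764, -0.0911, -0.0253, -0.7660, 0.6428, 0.0000]
J4: z=[-0.6287, -0.7493, -0.2079] o=[-0.9670, -0.7790, 0.1098] → [0.3294, -0.1856, -0.3273, -0.6287, -0.7493, -0.2079]
V = J·q̇ = [0.1016, 0.0084, -0.0422, 0.3285, -0.4735, -0.0192]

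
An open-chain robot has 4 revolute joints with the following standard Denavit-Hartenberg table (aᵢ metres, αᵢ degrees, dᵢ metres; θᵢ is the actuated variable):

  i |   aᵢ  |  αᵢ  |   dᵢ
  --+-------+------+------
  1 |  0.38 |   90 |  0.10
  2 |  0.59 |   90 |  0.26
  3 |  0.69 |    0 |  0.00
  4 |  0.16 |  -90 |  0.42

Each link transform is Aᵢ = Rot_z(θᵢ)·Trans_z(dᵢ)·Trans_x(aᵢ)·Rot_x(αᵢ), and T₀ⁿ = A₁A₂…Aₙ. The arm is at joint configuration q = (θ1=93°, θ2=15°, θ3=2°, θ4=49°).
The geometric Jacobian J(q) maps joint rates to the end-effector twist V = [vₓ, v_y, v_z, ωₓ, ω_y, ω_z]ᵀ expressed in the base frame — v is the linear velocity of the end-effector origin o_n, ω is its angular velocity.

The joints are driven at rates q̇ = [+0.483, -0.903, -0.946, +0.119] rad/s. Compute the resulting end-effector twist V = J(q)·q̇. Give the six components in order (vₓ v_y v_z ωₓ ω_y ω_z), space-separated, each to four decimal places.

-1.6278 0.1899 -1.2696 -0.8906 -0.2610 1.2818

o_n = [0.3125, 1.8408, 0.0516]
J₁: ẑ×o_n = [-1.8408, 0.3125, 0.0000], ω = ẑ
J2: z=[0.9986, 0.0523, 0.0000] o=[-0.0199, 0.3795, 0.1000] → [-0.0025, 0.0484, 1.4419, 0.9986, 0.0523, 0.0000]
J3: z=[-0.0135, 0.2585, -0.9659] o=[0.2099, 0.9622, 0.2527] → [0.7967, -0.1018, -0.0384, -0.0135, 0.2585, -0.9659]
J4: z=[-0.0135, 0.2585, -0.9659] o=[0.1991, 1.6286, 0.4312] → [0.1068, -0.1147, -0.0322, -0.0135, 0.2585, -0.9659]
V = J·q̇ = [-1.6278, 0.1899, -1.2696, -0.8906, -0.2610, 1.2818]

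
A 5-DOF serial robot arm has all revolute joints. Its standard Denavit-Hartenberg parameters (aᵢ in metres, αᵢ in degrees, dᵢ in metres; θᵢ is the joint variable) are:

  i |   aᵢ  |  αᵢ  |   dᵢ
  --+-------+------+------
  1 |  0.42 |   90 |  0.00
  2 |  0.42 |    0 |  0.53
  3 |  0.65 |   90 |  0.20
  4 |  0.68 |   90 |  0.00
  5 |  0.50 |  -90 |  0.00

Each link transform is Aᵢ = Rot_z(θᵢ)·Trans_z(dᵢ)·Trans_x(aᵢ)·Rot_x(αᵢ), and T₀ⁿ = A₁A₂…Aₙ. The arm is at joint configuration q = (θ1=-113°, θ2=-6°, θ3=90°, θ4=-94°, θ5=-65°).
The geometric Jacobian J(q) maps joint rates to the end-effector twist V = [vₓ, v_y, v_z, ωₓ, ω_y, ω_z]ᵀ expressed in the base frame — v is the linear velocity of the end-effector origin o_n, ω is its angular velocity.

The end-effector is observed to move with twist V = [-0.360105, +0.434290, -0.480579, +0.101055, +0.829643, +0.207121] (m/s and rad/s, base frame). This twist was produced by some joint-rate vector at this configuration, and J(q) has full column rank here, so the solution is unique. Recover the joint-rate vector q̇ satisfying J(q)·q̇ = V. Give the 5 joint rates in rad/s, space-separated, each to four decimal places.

o_n = [-0.0287, -0.4750, 0.5881]
J₁: ẑ×o_n = [0.4750, -0.0287, 0.0000], ω = ẑ
J2: z=[-0.9205, 0.3907, 0.0000] o=[-0.1641, -0.3866, 0.0000] → [0.2298, 0.5413, 0.0285, -0.9205, 0.3907, 0.0000]
J3: z=[-0.9205, 0.3907, 0.0000] o=[-0.8152, -0.5640, -0.0439] → [0.2469, 0.5817, -0.3892, -0.9205, 0.3907, 0.0000]
J4: z=[-0.3886, -0.9155, -0.1045] o=[-1.0258, -0.5484, 0.6025] → [0.0209, -0.1098, 0.8843, -0.3886, -0.9155, -0.1045]
J5: z=[-0.0235, 0.1232, -0.9921] o=[-0.3995, -0.8089, 0.5554] → [0.3353, -0.3670, -0.0535, -0.0235, 0.1232, -0.9921]
q̇ = J⁺·V = [-0.4360, 0.8630, -0.5930, -0.8660, -0.5570]

-0.4360 0.8630 -0.5930 -0.8660 -0.5570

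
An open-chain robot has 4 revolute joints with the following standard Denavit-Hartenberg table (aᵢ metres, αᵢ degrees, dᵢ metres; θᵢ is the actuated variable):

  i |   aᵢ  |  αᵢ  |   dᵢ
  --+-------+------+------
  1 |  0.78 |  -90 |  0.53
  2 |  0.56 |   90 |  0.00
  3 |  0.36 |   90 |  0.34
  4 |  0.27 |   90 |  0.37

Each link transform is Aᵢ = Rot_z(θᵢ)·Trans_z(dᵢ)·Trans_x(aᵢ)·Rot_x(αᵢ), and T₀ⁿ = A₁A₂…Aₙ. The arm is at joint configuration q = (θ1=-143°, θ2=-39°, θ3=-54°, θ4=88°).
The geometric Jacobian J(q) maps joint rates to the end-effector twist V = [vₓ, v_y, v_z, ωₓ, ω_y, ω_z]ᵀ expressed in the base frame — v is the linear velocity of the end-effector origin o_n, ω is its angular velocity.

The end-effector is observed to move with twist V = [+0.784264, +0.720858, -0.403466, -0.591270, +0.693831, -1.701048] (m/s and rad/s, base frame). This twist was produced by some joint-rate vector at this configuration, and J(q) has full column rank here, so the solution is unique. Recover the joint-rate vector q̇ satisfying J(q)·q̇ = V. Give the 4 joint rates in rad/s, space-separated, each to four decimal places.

o_n = [-0.9237, -0.0495, 1.3046]
J₁: ẑ×o_n = [0.0495, -0.9237, 0.0000], ω = ẑ
J2: z=[0.6018, -0.7986, 0.0000] o=[-0.6229, -0.4694, 0.5300] → [-0.6186, -0.4662, 0.0125, 0.6018, -0.7986, 0.0000]
J3: z=[0.5026, 0.3787, 0.7771] o=[-0.9705, -0.7313, 0.8824] → [-0.3699, -0.1759, 0.3249, 0.5026, 0.3787, 0.7771]
J4: z=[0.1484, 0.8478, -0.5091] o=[-1.1062, -0.4689, 1.2798] → [0.2346, -0.0966, -0.0925, 0.1484, 0.8478, -0.5091]
q̇ = J⁺·V = [-0.4920, -0.3880, -0.9740, 0.8880]

-0.4920 -0.3880 -0.9740 0.8880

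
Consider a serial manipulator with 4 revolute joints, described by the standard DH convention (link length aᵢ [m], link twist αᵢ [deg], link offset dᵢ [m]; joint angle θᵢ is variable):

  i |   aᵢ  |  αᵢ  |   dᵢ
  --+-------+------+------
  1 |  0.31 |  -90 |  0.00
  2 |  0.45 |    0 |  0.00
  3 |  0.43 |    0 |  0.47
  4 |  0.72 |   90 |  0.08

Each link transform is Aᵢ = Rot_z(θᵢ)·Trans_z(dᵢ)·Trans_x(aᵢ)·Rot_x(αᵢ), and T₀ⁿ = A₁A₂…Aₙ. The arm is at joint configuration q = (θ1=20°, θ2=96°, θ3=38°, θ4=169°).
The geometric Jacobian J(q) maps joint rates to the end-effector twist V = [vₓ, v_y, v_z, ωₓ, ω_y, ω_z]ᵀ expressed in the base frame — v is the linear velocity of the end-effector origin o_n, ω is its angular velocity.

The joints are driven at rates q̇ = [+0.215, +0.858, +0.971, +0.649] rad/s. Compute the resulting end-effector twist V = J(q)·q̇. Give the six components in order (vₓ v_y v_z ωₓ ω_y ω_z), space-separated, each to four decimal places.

0.3763 0.2185 -0.3850 -0.8475 2.3286 0.2150

o_n = [0.1468, 0.6387, -0.1530]
J₁: ẑ×o_n = [-0.6387, 0.1468, 0.0000], ω = ẑ
J2: z=[-0.3420, 0.9397, 0.0000] o=[0.2913, 0.1060, 0.0000] → [-0.1438, -0.0523, -0.0464, -0.3420, 0.9397, 0.0000]
J3: z=[-0.3420, 0.9397, 0.0000] o=[0.2471, 0.0899, -0.4475] → [0.2768, 0.1007, -0.0934, -0.3420, 0.9397, 0.0000]
J4: z=[-0.3420, 0.9397, 0.0000] o=[-0.1943, 0.4294, -0.7569] → [0.5674, 0.2065, -0.3921, -0.3420, 0.9397, 0.0000]
V = J·q̇ = [0.3763, 0.2185, -0.3850, -0.8475, 2.3286, 0.2150]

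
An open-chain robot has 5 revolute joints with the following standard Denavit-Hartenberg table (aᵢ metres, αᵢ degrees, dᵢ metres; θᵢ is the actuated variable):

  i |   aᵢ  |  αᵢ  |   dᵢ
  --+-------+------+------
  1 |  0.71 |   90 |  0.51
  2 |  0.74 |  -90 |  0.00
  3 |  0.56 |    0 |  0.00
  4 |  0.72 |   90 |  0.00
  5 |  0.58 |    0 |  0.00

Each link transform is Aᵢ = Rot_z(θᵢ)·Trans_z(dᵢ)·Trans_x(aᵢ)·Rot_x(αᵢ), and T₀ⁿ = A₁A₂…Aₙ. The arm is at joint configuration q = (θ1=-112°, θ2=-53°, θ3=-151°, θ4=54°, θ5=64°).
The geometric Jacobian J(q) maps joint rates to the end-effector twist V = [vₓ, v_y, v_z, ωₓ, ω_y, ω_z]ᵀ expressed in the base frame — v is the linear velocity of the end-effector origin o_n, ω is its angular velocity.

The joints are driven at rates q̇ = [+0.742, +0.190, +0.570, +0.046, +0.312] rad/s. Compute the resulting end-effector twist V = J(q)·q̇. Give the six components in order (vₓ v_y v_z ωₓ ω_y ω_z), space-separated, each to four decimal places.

o_n = [-1.5999, -0.6537, 0.7187]
J₁: ẑ×o_n = [0.6537, -1.5999, 0.0000], ω = ẑ
J2: z=[-0.9272, 0.3746, 0.0000] o=[-0.2660, -0.6583, 0.5100] → [0.0782, 0.1935, 0.4955, -0.9272, 0.3746, 0.0000]
J3: z=[-0.2992, -0.7405, 0.6018] o=[-0.4328, -1.0712, -0.0810] → [-0.8434, -0.4631, -0.9891, -0.2992, -0.7405, 0.6018]
J4: z=[-0.2992, -0.7405, 0.6018] o=[-0.5741, -0.6962, 0.3102] → [-0.3281, -0.4951, -0.7723, -0.2992, -0.7405, 0.6018]
J5: z=[0.3368, 0.5082, 0.7927] o=[-1.2169, -0.3795, 0.3802] → [0.3893, -0.4175, 0.1023, 0.3368, 0.5082, 0.7927]
V = J·q̇ = [0.1256, -1.5674, -0.4733, -0.2554, -0.2264, 1.3600]

0.1256 -1.5674 -0.4733 -0.2554 -0.2264 1.3600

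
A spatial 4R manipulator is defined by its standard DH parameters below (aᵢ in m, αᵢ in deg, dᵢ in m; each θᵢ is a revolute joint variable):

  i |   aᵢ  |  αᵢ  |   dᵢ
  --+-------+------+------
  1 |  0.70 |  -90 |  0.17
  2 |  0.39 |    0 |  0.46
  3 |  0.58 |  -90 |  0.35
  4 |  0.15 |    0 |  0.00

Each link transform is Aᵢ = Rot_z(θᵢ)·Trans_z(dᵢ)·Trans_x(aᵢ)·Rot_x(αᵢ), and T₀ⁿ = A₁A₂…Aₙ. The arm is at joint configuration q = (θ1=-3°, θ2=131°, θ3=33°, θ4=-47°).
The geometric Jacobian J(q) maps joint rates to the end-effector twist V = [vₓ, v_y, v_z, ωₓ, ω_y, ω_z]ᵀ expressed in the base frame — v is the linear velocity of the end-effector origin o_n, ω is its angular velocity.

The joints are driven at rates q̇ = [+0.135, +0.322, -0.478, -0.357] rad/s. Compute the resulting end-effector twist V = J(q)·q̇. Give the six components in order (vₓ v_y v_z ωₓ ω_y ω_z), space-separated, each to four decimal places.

-0.1513 0.0159 -0.0091 0.0901 -0.1609 -0.2082

o_n = [-0.1633, 0.9295, -0.3124]
J₁: ẑ×o_n = [-0.9295, -0.1633, 0.0000], ω = ẑ
J2: z=[0.0523, 0.9986, 0.0000] o=[0.6990, -0.0366, 0.1700] → [-0.4817, 0.0252, 0.9117, 0.0523, 0.9986, 0.0000]
J3: z=[0.0523, 0.9986, 0.0000] o=[0.4676, 0.4361, -0.1243] → [-0.1878, 0.0098, 0.6559, 0.0523, 0.9986, 0.0000]
J4: z=[-0.2753, 0.0144, 0.9613] o=[-0.0708, 0.8148, -0.2842] → [-0.1107, -0.0966, -0.0302, -0.2753, 0.0144, 0.9613]
V = J·q̇ = [-0.1513, 0.0159, -0.0091, 0.0901, -0.1609, -0.2082]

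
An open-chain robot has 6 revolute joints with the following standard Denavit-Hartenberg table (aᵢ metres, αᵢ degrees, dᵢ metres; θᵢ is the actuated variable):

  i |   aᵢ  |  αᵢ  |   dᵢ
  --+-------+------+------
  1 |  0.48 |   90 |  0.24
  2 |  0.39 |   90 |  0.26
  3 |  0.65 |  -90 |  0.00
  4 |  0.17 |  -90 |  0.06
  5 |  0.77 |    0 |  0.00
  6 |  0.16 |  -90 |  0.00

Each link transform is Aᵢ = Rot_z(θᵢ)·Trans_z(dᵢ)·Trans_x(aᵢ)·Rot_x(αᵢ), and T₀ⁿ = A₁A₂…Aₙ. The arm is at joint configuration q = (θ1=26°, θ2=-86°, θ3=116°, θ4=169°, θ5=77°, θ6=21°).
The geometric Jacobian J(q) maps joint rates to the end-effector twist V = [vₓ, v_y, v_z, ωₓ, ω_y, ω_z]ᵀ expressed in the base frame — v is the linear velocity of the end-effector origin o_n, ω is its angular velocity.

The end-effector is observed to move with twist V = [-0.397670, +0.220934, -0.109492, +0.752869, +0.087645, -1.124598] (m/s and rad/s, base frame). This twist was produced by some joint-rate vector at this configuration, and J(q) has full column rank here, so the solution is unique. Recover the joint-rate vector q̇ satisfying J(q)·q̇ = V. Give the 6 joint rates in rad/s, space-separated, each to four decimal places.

-0.4560 -0.2750 0.1500 -0.8750 -0.9270 0.0950

o_n = [0.9584, -0.5707, -0.7593]
J₁: ẑ×o_n = [0.5707, 0.9584, -0.0000], ω = ẑ
J2: z=[0.4384, -0.8988, 0.0000] o=[0.4314, 0.2104, 0.2400] → [0.8981, 0.4380, 0.1313, 0.4384, -0.8988, 0.0000]
J3: z=[-0.8966, -0.4373, -0.0698] o=[0.5698, -0.0113, -0.1490] → [0.2278, -0.5742, 0.6715, -0.8966, -0.4373, -0.0698]
J4: z=[-0.2485, 0.3665, 0.8966] o=[0.8081, -0.5451, 0.1352] → [-0.3049, -0.0875, -0.0488, -0.2485, 0.3665, 0.8966]
J5: z=[-0.9501, -0.2726, -0.1519] o=[0.7611, -0.3719, 0.1183] → [0.2090, -0.8637, 0.2426, -0.9501, -0.2726, -0.1519]
J6: z=[-0.9501, -0.2726, -0.1519] o=[0.9149, -0.4928, -0.6265] → [0.0244, -0.1328, 0.0859, -0.9501, -0.2726, -0.1519]
q̇ = J⁺·V = [-0.4560, -0.2750, 0.1500, -0.8750, -0.9270, 0.0950]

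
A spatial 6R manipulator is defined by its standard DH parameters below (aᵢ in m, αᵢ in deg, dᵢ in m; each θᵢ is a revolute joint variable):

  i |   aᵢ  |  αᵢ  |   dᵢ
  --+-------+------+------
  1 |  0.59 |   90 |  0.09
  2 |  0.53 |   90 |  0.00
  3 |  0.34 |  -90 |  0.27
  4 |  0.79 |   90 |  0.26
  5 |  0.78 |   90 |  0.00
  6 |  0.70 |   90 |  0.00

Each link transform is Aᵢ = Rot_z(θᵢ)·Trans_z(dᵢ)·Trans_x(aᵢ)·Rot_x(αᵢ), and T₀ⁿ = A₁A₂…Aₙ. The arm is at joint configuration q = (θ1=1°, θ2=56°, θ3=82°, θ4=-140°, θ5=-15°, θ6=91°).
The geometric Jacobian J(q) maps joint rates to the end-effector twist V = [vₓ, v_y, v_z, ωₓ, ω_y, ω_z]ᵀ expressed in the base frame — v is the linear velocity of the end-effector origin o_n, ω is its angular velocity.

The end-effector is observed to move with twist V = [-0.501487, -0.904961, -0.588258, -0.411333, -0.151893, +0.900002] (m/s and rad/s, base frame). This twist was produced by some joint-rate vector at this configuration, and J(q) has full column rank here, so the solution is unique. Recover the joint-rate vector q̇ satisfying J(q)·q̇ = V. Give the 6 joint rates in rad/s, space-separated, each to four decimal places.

o_n = [1.3259, 1.2855, -0.0707]
J₁: ẑ×o_n = [-1.2855, 1.3259, 0.0000], ω = ẑ
J2: z=[0.0175, -0.9998, 0.0000] o=[0.5899, 0.0103, 0.0900] → [0.1607, 0.0028, 0.7581, 0.0175, -0.9998, 0.0000]
J3: z=[0.8289, 0.0145, -0.5592] o=[0.8862, 0.0155, 0.5294] → [0.7015, 0.2516, 1.0464, 0.8289, 0.0145, -0.5592]
J4: z=[-0.5512, -0.1488, -0.8210] o=[1.1424, -0.3168, 0.4176] → [1.3881, -0.4198, -0.8559, -0.5512, -0.1488, -0.8210]
J5: z=[-0.6961, 0.6245, 0.3542] o=[1.3624, 0.2502, -0.1496] → [-0.3174, 0.0420, -0.6978, -0.6961, 0.6245, 0.3542]
J6: z=[0.4134, -0.0547, 0.9089] o=[1.8203, 0.8579, -0.3213] → [-0.4023, -0.5529, 0.1497, 0.4134, -0.0547, 0.9089]
q̇ = J⁺·V = [-0.2440, 0.2340, -0.6940, 0.0030, 0.2140, 0.7510]

-0.2440 0.2340 -0.6940 0.0030 0.2140 0.7510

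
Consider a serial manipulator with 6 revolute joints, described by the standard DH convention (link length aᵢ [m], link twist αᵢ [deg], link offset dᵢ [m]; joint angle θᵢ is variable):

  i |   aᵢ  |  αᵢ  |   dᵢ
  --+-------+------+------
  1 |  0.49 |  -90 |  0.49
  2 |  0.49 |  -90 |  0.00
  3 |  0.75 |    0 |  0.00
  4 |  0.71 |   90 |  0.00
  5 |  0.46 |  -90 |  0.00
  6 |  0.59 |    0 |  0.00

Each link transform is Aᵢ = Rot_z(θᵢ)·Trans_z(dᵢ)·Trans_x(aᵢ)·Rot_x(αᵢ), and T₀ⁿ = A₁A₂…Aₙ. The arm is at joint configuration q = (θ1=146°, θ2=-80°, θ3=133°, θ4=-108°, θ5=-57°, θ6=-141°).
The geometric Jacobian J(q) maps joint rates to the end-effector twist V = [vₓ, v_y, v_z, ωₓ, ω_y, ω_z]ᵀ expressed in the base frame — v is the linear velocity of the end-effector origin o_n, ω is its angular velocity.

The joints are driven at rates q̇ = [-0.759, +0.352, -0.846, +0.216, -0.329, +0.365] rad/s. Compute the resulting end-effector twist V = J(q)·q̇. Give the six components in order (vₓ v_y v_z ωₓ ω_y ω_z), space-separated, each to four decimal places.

o_n = [-0.2309, 0.7738, 1.2580]
J₁: ẑ×o_n = [-0.7738, -0.2309, 0.0000], ω = ẑ
J2: z=[-0.5592, -0.8290, 0.0000] o=[-0.4062, 0.2740, 0.4900] → [-0.6367, 0.4295, -0.1342, -0.5592, -0.8290, 0.0000]
J3: z=[-0.8164, 0.5507, -0.1736] o=[-0.4768, 0.3216, 0.9726] → [0.2357, 0.1904, -0.5046, -0.8164, 0.5507, -0.1736]
J4: z=[-0.8164, 0.5507, -0.1736] o=[-0.0964, 0.7267, 0.4688] → [0.4428, 0.6677, 0.0356, -0.8164, 0.5507, -0.1736]
J5: z=[-0.5676, -0.7103, 0.4162] o=[-0.0213, 1.0379, 1.1025] → [-0.0005, 0.0010, 0.0010, -0.5676, -0.7103, 0.4162]
J6: z=[-0.3559, 0.6676, 0.6540] o=[0.3202, 0.9353, 1.3931] → [0.0154, -0.4085, 0.4254, -0.3559, 0.6676, 0.6540]
V = J·q̇ = [0.2652, 0.1602, 0.5423, 0.3744, -0.1614, -0.5478]

0.2652 0.1602 0.5423 0.3744 -0.1614 -0.5478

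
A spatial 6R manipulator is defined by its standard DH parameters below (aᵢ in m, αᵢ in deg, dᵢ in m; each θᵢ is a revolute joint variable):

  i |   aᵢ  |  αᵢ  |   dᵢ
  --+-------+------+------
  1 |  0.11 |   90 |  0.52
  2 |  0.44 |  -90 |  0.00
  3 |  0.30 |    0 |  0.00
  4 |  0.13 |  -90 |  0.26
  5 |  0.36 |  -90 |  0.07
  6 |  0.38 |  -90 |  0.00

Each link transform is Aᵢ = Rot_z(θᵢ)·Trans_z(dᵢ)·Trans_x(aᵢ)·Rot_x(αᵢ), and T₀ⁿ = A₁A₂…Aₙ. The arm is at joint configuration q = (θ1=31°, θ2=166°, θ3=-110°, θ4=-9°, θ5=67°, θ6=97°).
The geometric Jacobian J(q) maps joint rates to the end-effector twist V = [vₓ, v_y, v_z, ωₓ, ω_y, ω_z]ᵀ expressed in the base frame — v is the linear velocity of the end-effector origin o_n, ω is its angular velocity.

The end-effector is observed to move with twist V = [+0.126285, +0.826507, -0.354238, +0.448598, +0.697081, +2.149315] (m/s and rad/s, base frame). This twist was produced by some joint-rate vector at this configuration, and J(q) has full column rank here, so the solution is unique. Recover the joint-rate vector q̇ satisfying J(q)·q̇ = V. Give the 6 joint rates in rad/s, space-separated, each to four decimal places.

o_n = [0.3272, -0.2163, 0.5349]
J₁: ẑ×o_n = [0.2163, 0.3272, -0.0000], ω = ẑ
J2: z=[0.5150, -0.8572, 0.0000] o=[0.0943, 0.0567, 0.5200] → [-0.0128, -0.0077, 0.0591, 0.5150, -0.8572, 0.0000]
J3: z=[-0.2074, -0.1246, -0.9703] o=[-0.2717, -0.1632, 0.6264] → [-0.0401, -0.6000, 0.0856, -0.2074, -0.1246, -0.9703]
J4: z=[-0.2074, -0.1246, -0.9703] o=[-0.0411, -0.3536, 0.6016] → [0.1416, -0.3712, 0.0174, -0.2074, -0.1246, -0.9703]
J5: z=[-0.4777, -0.8526, 0.2116] o=[0.0159, -0.4520, 0.3341] → [-0.2211, 0.1618, 0.1528, -0.4777, -0.8526, 0.2116]
J6: z=[-0.7048, 0.5158, 0.4871] o=[0.1713, -0.5417, 0.6540] → [-0.2199, -0.0080, -0.3098, -0.7048, 0.5158, 0.4871]
q̇ = J⁺·V = [0.6310, 0.4550, -0.9410, -0.4800, -0.7080, 0.5940]

0.6310 0.4550 -0.9410 -0.4800 -0.7080 0.5940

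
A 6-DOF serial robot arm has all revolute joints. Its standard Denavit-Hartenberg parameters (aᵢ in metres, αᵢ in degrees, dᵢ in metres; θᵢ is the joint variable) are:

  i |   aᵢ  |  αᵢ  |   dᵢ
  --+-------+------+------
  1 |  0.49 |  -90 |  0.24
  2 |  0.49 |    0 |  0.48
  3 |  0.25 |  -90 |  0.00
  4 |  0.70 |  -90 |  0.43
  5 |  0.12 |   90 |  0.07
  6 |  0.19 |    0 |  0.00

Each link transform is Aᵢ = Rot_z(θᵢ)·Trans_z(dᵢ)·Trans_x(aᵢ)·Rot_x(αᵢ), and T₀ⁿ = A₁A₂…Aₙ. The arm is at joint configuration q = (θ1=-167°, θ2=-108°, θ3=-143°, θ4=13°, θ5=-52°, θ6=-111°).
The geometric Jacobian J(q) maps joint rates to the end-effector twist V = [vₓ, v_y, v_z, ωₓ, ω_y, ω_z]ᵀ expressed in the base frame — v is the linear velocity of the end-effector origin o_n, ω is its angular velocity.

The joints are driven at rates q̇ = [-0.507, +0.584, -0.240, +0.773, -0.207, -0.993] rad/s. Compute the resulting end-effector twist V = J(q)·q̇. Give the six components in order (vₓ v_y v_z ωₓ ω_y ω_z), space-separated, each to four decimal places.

-0.4769 0.2927 0.4751 0.4887 -0.2666 -1.2193

o_n = [0.5116, -0.3129, -0.0742]
J₁: ẑ×o_n = [0.3129, 0.5116, -0.0000], ω = ẑ
J2: z=[0.2250, -0.9744, 0.0000] o=[-0.4774, -0.1102, 0.2400] → [0.3062, 0.0707, 0.9181, 0.2250, -0.9744, 0.0000]
J3: z=[0.2250, -0.9744, 0.0000] o=[-0.2219, -0.5439, 0.7060] → [0.7603, 0.1755, 0.7667, 0.2250, -0.9744, 0.0000]
J4: z=[0.9213, 0.2127, 0.3256] o=[-0.1426, -0.5256, 0.4696] → [-0.1849, 0.7141, 0.0568, 0.9213, 0.2127, 0.3256]
J5: z=[-0.2905, 0.9329, 0.2127] o=[0.4345, -0.2307, -0.0353] → [-0.0189, 0.0051, -0.0481, -0.2905, 0.9329, 0.2127]
J6: z=[0.3635, -0.0980, 0.9264] o=[0.5204, -0.1238, -0.0577] → [0.1768, -0.0021, -0.0696, 0.3635, -0.0980, 0.9264]
V = J·q̇ = [-0.4769, 0.2927, 0.4751, 0.4887, -0.2666, -1.2193]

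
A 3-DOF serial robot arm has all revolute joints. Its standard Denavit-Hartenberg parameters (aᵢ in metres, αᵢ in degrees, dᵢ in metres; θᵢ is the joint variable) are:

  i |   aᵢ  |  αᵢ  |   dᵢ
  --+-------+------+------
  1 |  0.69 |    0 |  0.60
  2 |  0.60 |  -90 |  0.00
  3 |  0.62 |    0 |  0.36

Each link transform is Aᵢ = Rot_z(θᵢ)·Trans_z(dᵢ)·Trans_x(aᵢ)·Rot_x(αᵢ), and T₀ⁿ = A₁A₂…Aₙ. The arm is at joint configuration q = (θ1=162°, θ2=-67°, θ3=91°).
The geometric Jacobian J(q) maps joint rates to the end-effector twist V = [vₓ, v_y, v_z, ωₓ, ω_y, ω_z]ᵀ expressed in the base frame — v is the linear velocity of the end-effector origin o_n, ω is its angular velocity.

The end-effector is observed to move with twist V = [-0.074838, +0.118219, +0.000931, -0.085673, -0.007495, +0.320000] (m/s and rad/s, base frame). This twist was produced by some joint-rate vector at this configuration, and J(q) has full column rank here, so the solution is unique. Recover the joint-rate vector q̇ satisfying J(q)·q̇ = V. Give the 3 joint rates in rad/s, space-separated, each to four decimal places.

o_n = [-1.0662, 0.7688, -0.0199]
J₁: ẑ×o_n = [-0.7688, -1.0662, 0.0000], ω = ẑ
J2: z=[0.0000, 0.0000, 1.0000] o=[-0.6562, 0.2132, 0.6000] → [-0.5556, -0.4100, 0.0000, 0.0000, 0.0000, 1.0000]
J3: z=[-0.9962, -0.0872, 0.0000] o=[-0.7085, 0.8109, 0.6000] → [0.0540, -0.6175, 0.0108, -0.9962, -0.0872, 0.0000]
q̇ = J⁺·V = [-0.4610, 0.7810, 0.0860]

-0.4610 0.7810 0.0860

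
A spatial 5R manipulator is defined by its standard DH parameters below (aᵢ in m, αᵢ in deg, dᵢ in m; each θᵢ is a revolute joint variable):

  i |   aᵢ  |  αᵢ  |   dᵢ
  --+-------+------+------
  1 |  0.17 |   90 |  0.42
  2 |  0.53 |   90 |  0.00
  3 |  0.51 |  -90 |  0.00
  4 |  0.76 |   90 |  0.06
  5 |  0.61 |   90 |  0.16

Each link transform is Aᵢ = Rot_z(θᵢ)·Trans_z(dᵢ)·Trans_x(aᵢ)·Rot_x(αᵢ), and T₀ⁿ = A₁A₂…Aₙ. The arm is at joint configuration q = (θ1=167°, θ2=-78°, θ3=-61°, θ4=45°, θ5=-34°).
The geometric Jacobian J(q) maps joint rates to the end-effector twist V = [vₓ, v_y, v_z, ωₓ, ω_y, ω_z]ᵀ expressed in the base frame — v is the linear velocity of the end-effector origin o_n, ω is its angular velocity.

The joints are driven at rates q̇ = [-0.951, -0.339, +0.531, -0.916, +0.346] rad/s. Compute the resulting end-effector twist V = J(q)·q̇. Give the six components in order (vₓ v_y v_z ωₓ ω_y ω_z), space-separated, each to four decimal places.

o_n = [-1.4468, -1.1686, -0.4153]
J₁: ẑ×o_n = [1.1686, -1.4468, 0.0000], ω = ẑ
J2: z=[0.2250, 0.9744, 0.0000] o=[-0.1656, 0.0382, 0.4200] → [-0.8139, 0.1879, 0.9769, 0.2250, 0.9744, 0.0000]
J3: z=[0.9531, -0.2200, -0.2079] o=[-0.2730, 0.0630, -0.0984] → [-0.1863, 0.5461, -1.4321, 0.9531, -0.2200, -0.2079]
J4: z=[-0.0681, 0.5133, -0.8555] o=[-0.4234, -0.3600, -0.3403] → [-0.7302, 0.8704, 0.5804, -0.0681, 0.5133, -0.8555]
J5: z=[0.4654, -0.7422, -0.4823] o=[-1.0982, -0.6568, -0.5347] → [-0.3355, 0.1126, -0.4969, 0.4654, -0.7422, -0.4823]
V = J·q̇ = [-0.3815, 0.8438, -1.7951, 0.6532, -1.1741, -0.4446]

-0.3815 0.8438 -1.7951 0.6532 -1.1741 -0.4446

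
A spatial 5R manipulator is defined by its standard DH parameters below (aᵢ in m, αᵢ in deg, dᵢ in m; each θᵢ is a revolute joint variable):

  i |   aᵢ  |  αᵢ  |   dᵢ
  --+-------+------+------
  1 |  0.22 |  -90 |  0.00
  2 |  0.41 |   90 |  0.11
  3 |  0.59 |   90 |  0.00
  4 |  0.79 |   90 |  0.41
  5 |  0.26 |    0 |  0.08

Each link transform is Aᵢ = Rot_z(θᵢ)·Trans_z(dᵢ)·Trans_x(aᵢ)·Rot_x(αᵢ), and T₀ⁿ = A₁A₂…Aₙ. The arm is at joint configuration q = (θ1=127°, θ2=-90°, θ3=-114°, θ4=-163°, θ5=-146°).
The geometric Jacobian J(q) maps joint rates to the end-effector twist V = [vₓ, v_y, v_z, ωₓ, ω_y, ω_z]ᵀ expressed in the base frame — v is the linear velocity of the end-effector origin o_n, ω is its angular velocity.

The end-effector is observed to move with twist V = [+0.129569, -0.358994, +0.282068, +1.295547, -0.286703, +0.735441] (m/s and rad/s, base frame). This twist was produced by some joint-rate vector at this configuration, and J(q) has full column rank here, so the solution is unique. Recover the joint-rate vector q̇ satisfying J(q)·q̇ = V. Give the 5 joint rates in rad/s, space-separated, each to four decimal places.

0.3670 -0.9570 0.2350 -0.2980 0.8090

o_n = [-0.3486, 0.1273, 0.1612]
J₁: ẑ×o_n = [-0.1273, -0.3486, 0.0000], ω = ẑ
J2: z=[-0.7986, -0.6018, 0.0000] o=[-0.1324, 0.1757, 0.0000] → [-0.0970, 0.1288, -0.0914, -0.7986, -0.6018, 0.0000]
J3: z=[0.6018, -0.7986, 0.0000] o=[-0.2202, 0.1095, 0.4100] → [0.1987, 0.1497, -0.0919, 0.6018, -0.7986, 0.0000]
J4: z=[-0.3248, -0.2448, -0.9135] o=[0.2102, 0.4339, 0.1700] → [-0.2780, 0.5077, -0.0372, -0.3248, -0.2448, -0.9135]
J5: z=[0.3622, -0.9245, 0.1189] o=[-0.6132, 0.1026, 0.1028] → [-0.0570, 0.0103, 0.2535, 0.3622, -0.9245, 0.1189]
q̇ = J⁺·V = [0.3670, -0.9570, 0.2350, -0.2980, 0.8090]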